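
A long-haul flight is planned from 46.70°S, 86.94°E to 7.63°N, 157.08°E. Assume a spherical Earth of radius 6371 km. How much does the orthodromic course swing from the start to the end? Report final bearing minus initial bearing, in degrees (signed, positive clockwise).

Initial bearing θ₁ = atan2(sin Δλ cos φ₂, cos φ₁ sin φ₂ − sin φ₁ cos φ₂ cos Δλ) = 70.17°
Final bearing θ₂ = (initial bearing from the destination back to the start) + 180° = 40.61°
Δθ = θ₂ − θ₁ = -29.6°

-29.6°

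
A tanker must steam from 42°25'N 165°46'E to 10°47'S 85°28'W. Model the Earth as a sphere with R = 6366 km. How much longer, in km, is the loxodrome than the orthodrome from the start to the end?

Great circle: cos σ = sin φ₁ sin φ₂ + cos φ₁ cos φ₂ cos Δλ,  σ = 1.9385 rad → d_gc = 12340.8 km
Rhumb line: Δψ = -1.0083, q = Δφ/Δψ = 0.9209, d_rh = R√(Δφ²+q²Δλ²) = 12600.8 km
Excess = 12600.8 − 12340.8 = 260.0 ≈ 260 km

260 km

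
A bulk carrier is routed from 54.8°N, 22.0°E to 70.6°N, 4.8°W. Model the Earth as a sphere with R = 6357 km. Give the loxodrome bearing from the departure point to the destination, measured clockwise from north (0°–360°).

322.9°

Δψ = ln[tan(π/4+φ₂/2)/tan(π/4+φ₁/2)] = +0.6183
Δλ = -0.4677 rad (taken the short way round)
course = atan2(Δλ, Δψ) = 322.89°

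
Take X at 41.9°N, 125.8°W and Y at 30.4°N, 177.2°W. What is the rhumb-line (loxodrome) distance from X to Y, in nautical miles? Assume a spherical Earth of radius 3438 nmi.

Δψ = ln[tan(π/4+φ₂/2)/tan(π/4+φ₁/2)] = -0.2494;  Δφ = -0.2007 rad,  Δλ = -0.8971 rad
q = Δφ/Δψ = 0.8047
d = R·√(Δφ² + q²Δλ²) = 3438·0.74925 = 2576 nmi

2576 nmi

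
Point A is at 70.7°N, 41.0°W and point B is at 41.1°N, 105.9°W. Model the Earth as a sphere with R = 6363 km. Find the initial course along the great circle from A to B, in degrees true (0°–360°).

262.9°

N = sin Δλ·cos φ₂ = -0.6824;  D = cos φ₁ sin φ₂ − sin φ₁ cos φ₂ cos Δλ = -0.0844
initial course = atan2(N, D) = 262.95°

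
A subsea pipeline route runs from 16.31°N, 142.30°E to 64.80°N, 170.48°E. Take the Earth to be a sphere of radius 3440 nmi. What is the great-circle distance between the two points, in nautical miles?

3128 nmi

cos σ = sin φ₁ sin φ₂ + cos φ₁ cos φ₂ cos Δλ
      = sin(16.31°)sin(64.80°) + cos(16.31°)cos(64.80°)cos(28.18°) = 0.6143
σ = 52.098° → d = Rσ = 3440·0.90928 = 3128 nmi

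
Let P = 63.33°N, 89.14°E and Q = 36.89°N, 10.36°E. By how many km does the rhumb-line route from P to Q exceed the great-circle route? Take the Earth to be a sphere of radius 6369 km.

Great circle: cos σ = sin φ₁ sin φ₂ + cos φ₁ cos φ₂ cos Δλ,  σ = 0.9194 rad → d_gc = 5855.9 km
Rhumb line: Δψ = -0.7460, q = Δφ/Δψ = 0.6186, d_rh = R√(Δφ²+q²Δλ²) = 6163.3 km
Excess = 6163.3 − 5855.9 = 307.4 ≈ 307 km

307 km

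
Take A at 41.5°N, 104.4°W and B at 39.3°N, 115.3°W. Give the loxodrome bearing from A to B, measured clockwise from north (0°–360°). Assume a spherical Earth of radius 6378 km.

255.2°

Meridional parts: M(φ₁)=+0.7975, M(φ₂)=+0.7470 → ΔM = -0.0504;  Δλ = -0.1902 rad
tan C = Δλ / ΔM = +3.7725 → C = 255.15°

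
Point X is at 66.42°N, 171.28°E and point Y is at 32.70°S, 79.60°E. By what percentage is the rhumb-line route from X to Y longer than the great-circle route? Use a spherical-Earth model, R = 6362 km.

Great circle: σ = 2.1002 rad → d_gc = Rσ = 13361.3 km
Rhumb: Δφ = -1.7300, Δλ = -1.6001, Δψ = -2.1712, q = Δφ/Δψ = 0.7968 → d_rh = R√(Δφ²+q²Δλ²) = 13672.0 km
Excess = (13672.0 − 13361.3) / 13361.3 = 310.7 / 13361.3 = 2.33% ≈ 2.3%

2.3%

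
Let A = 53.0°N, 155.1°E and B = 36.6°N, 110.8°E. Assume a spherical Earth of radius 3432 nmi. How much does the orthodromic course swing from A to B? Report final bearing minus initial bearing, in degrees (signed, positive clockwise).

At departure: θ₁ = atan2(sin Δλ cos φ₂, cos φ₁ sin φ₂ − sin φ₁ cos φ₂ cos Δλ) = 259.88°
At arrival: θ₂ = atan2(sin Δλ cos φ₁, −cos φ₂ sin φ₁ + sin φ₂ cos φ₁ cos Δλ) = 227.56°
Δθ = θ₂ − θ₁ = -32.3°

-32.3°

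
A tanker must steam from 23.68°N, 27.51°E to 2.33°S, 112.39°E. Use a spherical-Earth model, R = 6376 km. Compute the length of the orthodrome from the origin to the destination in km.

9599 km

cos σ = sin φ₁ sin φ₂ + cos φ₁ cos φ₂ cos Δλ
      = sin(23.68°)sin(-2.33°) + cos(23.68°)cos(-2.33°)cos(84.88°) = 0.0653
σ = 86.254° → d = Rσ = 6376·1.50542 = 9599 km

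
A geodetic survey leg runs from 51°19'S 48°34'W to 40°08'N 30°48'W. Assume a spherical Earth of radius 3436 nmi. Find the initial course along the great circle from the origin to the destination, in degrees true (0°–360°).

13.5°

θ = atan2( sin Δλ·cos φ₂ ,  cos φ₁ sin φ₂ − sin φ₁ cos φ₂ cos Δλ )
  = atan2(+0.2333, +0.9712) = 13.51°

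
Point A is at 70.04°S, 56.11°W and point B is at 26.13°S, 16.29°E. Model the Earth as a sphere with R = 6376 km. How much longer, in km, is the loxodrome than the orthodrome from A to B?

279 km

Great circle: cos σ = sin φ₁ sin φ₂ + cos φ₁ cos φ₂ cos Δλ,  σ = 1.0395 rad → d_gc = 6628.1 km
Rhumb line: Δψ = +1.2647, q = Δφ/Δψ = 0.6060, d_rh = R√(Δφ²+q²Δλ²) = 6907.4 km
Excess = 6907.4 − 6628.1 = 279.3 ≈ 279 km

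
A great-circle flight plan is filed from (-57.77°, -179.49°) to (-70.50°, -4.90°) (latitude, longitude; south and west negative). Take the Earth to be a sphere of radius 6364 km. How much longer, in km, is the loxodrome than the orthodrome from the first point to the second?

2672 km

Great circle: cos σ = sin φ₁ sin φ₂ + cos φ₁ cos φ₂ cos Δλ,  σ = 0.9018 rad → d_gc = 5739.4 km
Rhumb line: Δψ = -0.5196, q = Δφ/Δψ = 0.4276, d_rh = R√(Δφ²+q²Δλ²) = 8411.3 km
Excess = 8411.3 − 5739.4 = 2671.9 ≈ 2672 km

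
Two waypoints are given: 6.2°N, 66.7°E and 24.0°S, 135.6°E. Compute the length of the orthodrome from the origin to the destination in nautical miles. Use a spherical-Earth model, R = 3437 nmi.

4413 nmi

Haversine: a = sin²(Δφ/2)+cos φ₁ cos φ₂ sin²(Δλ/2) = 0.35849;  σ = 2·atan2(√a,√(1−a))
σ = 73.559° → d = Rσ = 3437·1.28385 = 4413 nmi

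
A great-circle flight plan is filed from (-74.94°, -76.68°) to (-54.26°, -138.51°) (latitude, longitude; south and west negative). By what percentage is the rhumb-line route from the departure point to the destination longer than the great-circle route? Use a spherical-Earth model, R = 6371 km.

4.1%

Great circle: σ = 0.5444 rad → d_gc = Rσ = 3468.3 km
Rhumb: Δφ = +0.3609, Δλ = -1.0791, Δψ = +0.8916, q = Δφ/Δψ = 0.4048 → d_rh = R√(Δφ²+q²Δλ²) = 3610.2 km
Excess = (3610.2 − 3468.3) / 3468.3 = 141.9 / 3468.3 = 4.09% ≈ 4.1%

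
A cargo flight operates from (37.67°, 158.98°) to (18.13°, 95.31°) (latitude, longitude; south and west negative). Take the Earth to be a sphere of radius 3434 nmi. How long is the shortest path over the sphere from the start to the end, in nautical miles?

3501 nmi

cos σ = sin φ₁ sin φ₂ + cos φ₁ cos φ₂ cos Δλ
      = sin(37.67°)sin(18.13°) + cos(37.67°)cos(18.13°)cos(-63.67°) = 0.5238
σ = 58.412° → d = Rσ = 3434·1.01947 = 3501 nmi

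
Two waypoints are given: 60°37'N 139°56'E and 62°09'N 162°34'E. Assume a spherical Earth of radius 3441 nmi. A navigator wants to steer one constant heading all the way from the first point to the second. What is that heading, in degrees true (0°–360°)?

81.9°

Meridional parts: M(φ₁)=+1.3387, M(φ₂)=+1.3946 → ΔM = +0.0559;  Δλ = +0.3950 rad
tan C = Δλ / ΔM = +7.0680 → C = 81.95°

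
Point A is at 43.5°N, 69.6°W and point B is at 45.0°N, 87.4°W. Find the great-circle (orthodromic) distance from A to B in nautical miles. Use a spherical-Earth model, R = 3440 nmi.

Haversine: a = sin²(Δφ/2)+cos φ₁ cos φ₂ sin²(Δλ/2) = 0.01245;  σ = 2·atan2(√a,√(1−a))
σ = 12.812° → d = Rσ = 3440·0.22361 = 769 nmi

769 nmi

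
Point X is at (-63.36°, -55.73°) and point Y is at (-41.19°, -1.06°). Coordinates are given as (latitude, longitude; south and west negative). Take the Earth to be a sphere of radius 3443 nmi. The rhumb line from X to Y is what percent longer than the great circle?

Great circle: σ = 0.6701 rad → d_gc = Rσ = 2307.1 nmi
Rhumb: Δφ = +0.3869, Δλ = +0.9542, Δψ = +0.6505, q = Δφ/Δψ = 0.5949 → d_rh = R√(Δφ²+q²Δλ²) = 2365.2 nmi
Excess = (2365.2 − 2307.1) / 2307.1 = 58.1 / 2307.1 = 2.52% ≈ 2.5%

2.5%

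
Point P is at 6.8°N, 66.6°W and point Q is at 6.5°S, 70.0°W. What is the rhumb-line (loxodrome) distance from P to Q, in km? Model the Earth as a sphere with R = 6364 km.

Δψ = ln[tan(π/4+φ₂/2)/tan(π/4+φ₁/2)] = -0.2327;  Δφ = -0.2321 rad,  Δλ = -0.0593 rad
q = Δφ/Δψ = 0.9977
d = R·√(Δφ² + q²Δλ²) = 6364·0.23956 = 1525 km

1525 km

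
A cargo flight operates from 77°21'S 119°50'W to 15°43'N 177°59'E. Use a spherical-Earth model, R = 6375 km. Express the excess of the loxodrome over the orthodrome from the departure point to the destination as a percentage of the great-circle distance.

Great circle: σ = 1.7375 rad → d_gc = Rσ = 11076.6 km
Rhumb: Δφ = +1.6243, Δλ = -1.0853, Δψ = +2.4775, q = Δφ/Δψ = 0.6556 → d_rh = R√(Δφ²+q²Δλ²) = 11305.1 km
Excess = (11305.1 − 11076.6) / 11076.6 = 228.5 / 11076.6 = 2.06% ≈ 2.1%

2.1%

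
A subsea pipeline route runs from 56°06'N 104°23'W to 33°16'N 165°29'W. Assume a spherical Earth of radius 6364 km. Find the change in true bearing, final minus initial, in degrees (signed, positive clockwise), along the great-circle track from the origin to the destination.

At departure: θ₁ = atan2(sin Δλ cos φ₂, cos φ₁ sin φ₂ − sin φ₁ cos φ₂ cos Δλ) = 267.70°
At arrival: θ₂ = atan2(sin Δλ cos φ₁, −cos φ₂ sin φ₁ + sin φ₂ cos φ₁ cos Δλ) = 221.80°
Δθ = θ₂ − θ₁ = -45.9°

-45.9°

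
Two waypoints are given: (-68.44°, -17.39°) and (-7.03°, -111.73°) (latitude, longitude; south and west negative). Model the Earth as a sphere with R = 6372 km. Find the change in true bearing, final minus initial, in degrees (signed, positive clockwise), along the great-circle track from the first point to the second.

+75.0°

Initial bearing θ₁ = atan2(sin Δλ cos φ₂, cos φ₁ sin φ₂ − sin φ₁ cos φ₂ cos Δλ) = 263.38°
Final bearing θ₂ = (initial bearing from the destination back to the start) + 180° = 338.42°
Δθ = θ₂ − θ₁ = +75.0°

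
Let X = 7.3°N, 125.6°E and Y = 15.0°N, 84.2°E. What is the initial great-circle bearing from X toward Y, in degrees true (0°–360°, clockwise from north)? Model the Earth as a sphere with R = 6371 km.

θ = atan2( sin Δλ·cos φ₂ ,  cos φ₁ sin φ₂ − sin φ₁ cos φ₂ cos Δλ )
  = atan2(-0.6388, +0.1647) = 284.45°

284.5°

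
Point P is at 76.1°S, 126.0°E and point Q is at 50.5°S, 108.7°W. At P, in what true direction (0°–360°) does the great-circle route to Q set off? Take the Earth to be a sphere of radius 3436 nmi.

θ = atan2( sin Δλ·cos φ₂ ,  cos φ₁ sin φ₂ − sin φ₁ cos φ₂ cos Δλ )
  = atan2(+0.5191, -0.5422) = 136.24°

136.2°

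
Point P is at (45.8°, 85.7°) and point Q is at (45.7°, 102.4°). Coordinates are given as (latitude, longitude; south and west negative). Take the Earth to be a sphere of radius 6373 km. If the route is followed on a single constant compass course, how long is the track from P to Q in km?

1296 km

Δψ = ln[tan(π/4+φ₂/2)/tan(π/4+φ₁/2)] = -0.0025;  Δφ = -0.0017 rad,  Δλ = +0.2915 rad
q = Δφ/Δψ = 0.6978
d = R·√(Δφ² + q²Δλ²) = 6373·0.20339 = 1296 km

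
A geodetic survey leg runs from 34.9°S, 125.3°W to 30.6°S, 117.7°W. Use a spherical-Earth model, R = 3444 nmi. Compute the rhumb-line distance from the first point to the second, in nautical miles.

463 nmi

Δψ = ln[tan(π/4+φ₂/2)/tan(π/4+φ₁/2)] = +0.0893;  Δφ = +0.0750 rad,  Δλ = +0.1326 rad
q = Δφ/Δψ = 0.8407
d = R·√(Δφ² + q²Δλ²) = 3444·0.13441 = 463 nmi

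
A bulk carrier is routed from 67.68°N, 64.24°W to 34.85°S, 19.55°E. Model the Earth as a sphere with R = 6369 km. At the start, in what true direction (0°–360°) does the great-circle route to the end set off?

θ = atan2( sin Δλ·cos φ₂ ,  cos φ₁ sin φ₂ − sin φ₁ cos φ₂ cos Δλ )
  = atan2(+0.8158, -0.2991) = 110.14°

110.1°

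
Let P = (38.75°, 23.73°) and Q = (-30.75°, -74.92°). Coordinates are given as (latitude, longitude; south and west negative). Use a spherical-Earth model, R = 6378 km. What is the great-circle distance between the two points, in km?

12789 km

cos σ = sin φ₁ sin φ₂ + cos φ₁ cos φ₂ cos Δλ
      = sin(38.75°)sin(-30.75°) + cos(38.75°)cos(-30.75°)cos(-98.65°) = -0.4208
σ = 114.887° → d = Rσ = 6378·2.00516 = 12789 km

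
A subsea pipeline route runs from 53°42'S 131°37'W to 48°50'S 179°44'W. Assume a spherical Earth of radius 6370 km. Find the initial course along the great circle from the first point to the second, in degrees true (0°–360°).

259.4°

N = sin Δλ·cos φ₂ = -0.4901;  D = cos φ₁ sin φ₂ − sin φ₁ cos φ₂ cos Δλ = -0.0915
initial course = atan2(N, D) = 259.42°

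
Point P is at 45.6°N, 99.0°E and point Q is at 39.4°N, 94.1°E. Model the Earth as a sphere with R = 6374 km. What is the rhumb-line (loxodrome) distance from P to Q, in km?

Rhumb course C = atan2(Δλ, Δψ) with Δψ = ln[tan(π/4+φ₂/2)/tan(π/4+φ₁/2)] = -0.1470, Δλ = -0.0855 → C = 210.20°
d = R·|Δφ| / |cos C| = 6374·0.10821 / 0.86431 = 798 km

798 km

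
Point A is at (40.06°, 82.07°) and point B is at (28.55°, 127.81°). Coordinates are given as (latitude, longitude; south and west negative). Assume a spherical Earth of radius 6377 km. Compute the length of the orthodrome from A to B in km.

Haversine: a = sin²(Δφ/2)+cos φ₁ cos φ₂ sin²(Δλ/2) = 0.11160;  σ = 2·atan2(√a,√(1−a))
σ = 39.032° → d = Rσ = 6377·0.68123 = 4344 km

4344 km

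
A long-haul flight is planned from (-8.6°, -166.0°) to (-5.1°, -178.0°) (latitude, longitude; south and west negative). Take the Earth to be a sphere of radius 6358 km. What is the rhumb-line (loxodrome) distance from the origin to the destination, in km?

1378 km

Rhumb course C = atan2(Δλ, Δψ) with Δψ = ln[tan(π/4+φ₂/2)/tan(π/4+φ₁/2)] = +0.0615, Δλ = -0.2094 → C = 286.37°
d = R·|Δφ| / |cos C| = 6358·0.06109 / 0.28190 = 1378 km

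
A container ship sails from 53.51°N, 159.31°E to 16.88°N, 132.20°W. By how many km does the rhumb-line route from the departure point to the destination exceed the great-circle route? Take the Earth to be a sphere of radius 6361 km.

Great circle: cos σ = sin φ₁ sin φ₂ + cos φ₁ cos φ₂ cos Δλ,  σ = 1.1129 rad → d_gc = 7078.9 km
Rhumb line: Δψ = -0.8107, q = Δφ/Δψ = 0.7886, d_rh = R√(Δφ²+q²Δλ²) = 7245.0 km
Excess = 7245.0 − 7078.9 = 166.1 ≈ 166 km

166 km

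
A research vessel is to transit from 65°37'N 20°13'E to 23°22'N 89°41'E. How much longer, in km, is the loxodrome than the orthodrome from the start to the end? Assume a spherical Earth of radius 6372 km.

234 km

Great circle: cos σ = sin φ₁ sin φ₂ + cos φ₁ cos φ₂ cos Δλ,  σ = 1.0539 rad → d_gc = 6715.6 km
Rhumb line: Δψ = -1.1126, q = Δφ/Δψ = 0.6628, d_rh = R√(Δφ²+q²Δλ²) = 6949.5 km
Excess = 6949.5 − 6715.6 = 233.9 ≈ 234 km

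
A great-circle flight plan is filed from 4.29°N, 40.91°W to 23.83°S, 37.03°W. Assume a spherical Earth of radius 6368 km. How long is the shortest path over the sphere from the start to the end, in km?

Haversine: a = sin²(Δφ/2)+cos φ₁ cos φ₂ sin²(Δλ/2) = 0.06006;  σ = 2·atan2(√a,√(1−a))
σ = 28.373° → d = Rσ = 6368·0.49520 = 3153 km

3153 km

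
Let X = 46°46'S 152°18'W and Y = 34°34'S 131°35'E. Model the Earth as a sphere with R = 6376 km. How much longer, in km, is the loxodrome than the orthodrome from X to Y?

Great circle: cos σ = sin φ₁ sin φ₂ + cos φ₁ cos φ₂ cos Δλ,  σ = 0.9900 rad → d_gc = 6312.1 km
Rhumb line: Δψ = +0.2820, q = Δφ/Δψ = 0.7550, d_rh = R√(Δφ²+q²Δλ²) = 6537.3 km
Excess = 6537.3 − 6312.1 = 225.2 ≈ 225 km

225 km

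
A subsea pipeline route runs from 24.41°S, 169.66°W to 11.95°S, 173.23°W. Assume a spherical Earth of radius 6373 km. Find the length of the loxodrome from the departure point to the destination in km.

1436 km

Δψ = ln[tan(π/4+φ₂/2)/tan(π/4+φ₁/2)] = +0.2294;  Δφ = +0.2175 rad,  Δλ = -0.0623 rad
q = Δφ/Δψ = 0.9478
d = R·√(Δφ² + q²Δλ²) = 6373·0.22534 = 1436 km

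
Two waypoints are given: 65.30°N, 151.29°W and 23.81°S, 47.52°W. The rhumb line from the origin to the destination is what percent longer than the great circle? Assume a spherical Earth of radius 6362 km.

3.8%

Great circle: σ = 2.0463 rad → d_gc = Rσ = 13018.4 km
Rhumb: Δφ = -1.5553, Δλ = +1.8111, Δψ = -1.9470, q = Δφ/Δψ = 0.7988 → d_rh = R√(Δφ²+q²Δλ²) = 13513.7 km
Excess = (13513.7 − 13018.4) / 13018.4 = 495.3 / 13018.4 = 3.80% ≈ 3.8%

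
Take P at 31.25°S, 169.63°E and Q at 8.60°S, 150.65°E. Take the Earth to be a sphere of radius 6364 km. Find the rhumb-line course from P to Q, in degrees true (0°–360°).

Meridional parts: M(φ₁)=-0.5747, M(φ₂)=-0.1507 → ΔM = +0.4240;  Δλ = -0.3313 rad
tan C = Δλ / ΔM = -0.7813 → C = 322.00°

322.0°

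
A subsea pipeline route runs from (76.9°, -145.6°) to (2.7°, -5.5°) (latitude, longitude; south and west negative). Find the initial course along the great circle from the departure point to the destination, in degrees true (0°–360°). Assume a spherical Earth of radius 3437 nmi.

40.2°

θ = atan2( sin Δλ·cos φ₂ ,  cos φ₁ sin φ₂ − sin φ₁ cos φ₂ cos Δλ )
  = atan2(+0.6407, +0.7570) = 40.24°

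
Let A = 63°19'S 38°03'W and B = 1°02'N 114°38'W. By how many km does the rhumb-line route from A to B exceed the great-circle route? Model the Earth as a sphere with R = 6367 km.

Great circle: cos σ = sin φ₁ sin φ₂ + cos φ₁ cos φ₂ cos Δλ,  σ = 1.4826 rad → d_gc = 9439.8 km
Rhumb line: Δψ = +1.4571, q = Δφ/Δψ = 0.7708, d_rh = R√(Δφ²+q²Δλ²) = 9704.0 km
Excess = 9704.0 − 9439.8 = 264.2 ≈ 264 km

264 km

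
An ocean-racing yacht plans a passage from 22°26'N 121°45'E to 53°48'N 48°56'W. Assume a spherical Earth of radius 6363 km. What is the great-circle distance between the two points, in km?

cos σ = sin φ₁ sin φ₂ + cos φ₁ cos φ₂ cos Δλ
      = sin(22.43°)sin(53.80°) + cos(22.43°)cos(53.80°)cos(-170.68°) = -0.2308
σ = 103.342° → d = Rσ = 6363·1.80366 = 11477 km

11477 km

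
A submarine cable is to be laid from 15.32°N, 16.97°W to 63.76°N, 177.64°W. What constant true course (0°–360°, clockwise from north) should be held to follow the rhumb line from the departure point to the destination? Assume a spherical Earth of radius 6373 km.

Δψ = ln[tan(π/4+φ₂/2)/tan(π/4+φ₁/2)] = +1.1858
Δλ = -2.8042 rad (taken the short way round)
course = atan2(Δλ, Δψ) = 292.92°

292.9°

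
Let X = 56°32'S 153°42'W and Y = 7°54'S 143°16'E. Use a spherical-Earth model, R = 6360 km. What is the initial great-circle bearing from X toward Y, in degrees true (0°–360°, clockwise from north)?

288.7°

N = sin Δλ·cos φ₂ = -0.8828;  D = cos φ₁ sin φ₂ − sin φ₁ cos φ₂ cos Δλ = +0.2989
initial course = atan2(N, D) = 288.71°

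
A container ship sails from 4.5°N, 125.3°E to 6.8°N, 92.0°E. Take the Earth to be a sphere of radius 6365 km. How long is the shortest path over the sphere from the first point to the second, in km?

Haversine: a = sin²(Δφ/2)+cos φ₁ cos φ₂ sin²(Δλ/2) = 0.08167;  σ = 2·atan2(√a,√(1−a))
σ = 33.211° → d = Rσ = 6365·0.57964 = 3689 km

3689 km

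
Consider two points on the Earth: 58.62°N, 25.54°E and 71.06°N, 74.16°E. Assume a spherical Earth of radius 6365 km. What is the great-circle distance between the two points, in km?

cos σ = sin φ₁ sin φ₂ + cos φ₁ cos φ₂ cos Δλ
      = sin(58.62°)sin(71.06°) + cos(58.62°)cos(71.06°)cos(48.62°) = 0.9192
σ = 23.185° → d = Rσ = 6365·0.40466 = 2576 km

2576 km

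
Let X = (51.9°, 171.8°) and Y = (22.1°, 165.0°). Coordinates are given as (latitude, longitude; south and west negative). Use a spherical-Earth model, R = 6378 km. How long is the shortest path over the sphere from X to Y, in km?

3369 km

Haversine: a = sin²(Δφ/2)+cos φ₁ cos φ₂ sin²(Δλ/2) = 0.06813;  σ = 2·atan2(√a,√(1−a))
σ = 30.260° → d = Rσ = 6378·0.52814 = 3369 km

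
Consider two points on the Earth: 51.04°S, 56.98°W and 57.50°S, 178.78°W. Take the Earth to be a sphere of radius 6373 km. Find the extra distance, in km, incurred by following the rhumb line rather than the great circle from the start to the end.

1088 km

Great circle: cos σ = sin φ₁ sin φ₂ + cos φ₁ cos φ₂ cos Δλ,  σ = 1.0727 rad → d_gc = 6836.1 km
Rhumb line: Δψ = -0.1936, q = Δφ/Δψ = 0.5825, d_rh = R√(Δφ²+q²Δλ²) = 7923.7 km
Excess = 7923.7 − 6836.1 = 1087.6 ≈ 1088 km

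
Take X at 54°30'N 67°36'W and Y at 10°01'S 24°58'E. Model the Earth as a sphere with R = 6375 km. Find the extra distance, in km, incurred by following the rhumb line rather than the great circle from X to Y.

288 km

Great circle: cos σ = sin φ₁ sin φ₂ + cos φ₁ cos φ₂ cos Δλ,  σ = 1.7388 rad → d_gc = 11084.830 km
Rhumb line: Δψ = -1.3148, q = Δφ/Δψ = 0.8564, d_rh = R√(Δφ²+q²Δλ²) = 11372.334 km
Excess = 11372.334 − 11084.830 = 287.504 ≈ 288 km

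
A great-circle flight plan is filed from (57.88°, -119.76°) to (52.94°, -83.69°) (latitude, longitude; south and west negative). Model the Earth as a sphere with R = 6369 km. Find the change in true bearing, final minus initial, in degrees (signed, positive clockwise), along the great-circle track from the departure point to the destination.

Initial bearing θ₁ = atan2(sin Δλ cos φ₂, cos φ₁ sin φ₂ − sin φ₁ cos φ₂ cos Δλ) = 88.11°
Final bearing θ₂ = (initial bearing from the destination back to the start) + 180° = 118.14°
Δθ = θ₂ − θ₁ = +30.0°

+30.0°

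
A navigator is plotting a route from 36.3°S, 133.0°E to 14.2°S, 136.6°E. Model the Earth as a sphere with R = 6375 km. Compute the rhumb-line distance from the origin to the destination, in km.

2485 km

Δψ = ln[tan(π/4+φ₂/2)/tan(π/4+φ₁/2)] = +0.4303;  Δφ = +0.3857 rad,  Δλ = +0.0628 rad
q = Δφ/Δψ = 0.8963
d = R·√(Δφ² + q²Δλ²) = 6375·0.38981 = 2485 km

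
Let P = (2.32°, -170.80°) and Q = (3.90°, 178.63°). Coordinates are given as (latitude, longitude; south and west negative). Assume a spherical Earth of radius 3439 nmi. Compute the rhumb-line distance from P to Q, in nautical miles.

Rhumb course C = atan2(Δλ, Δψ) with Δψ = ln[tan(π/4+φ₂/2)/tan(π/4+φ₁/2)] = +0.0276, Δλ = -0.1845 → C = 278.51°
d = R·|Δφ| / |cos C| = 3439·0.02758 / 0.14806 = 641 nmi

641 nmi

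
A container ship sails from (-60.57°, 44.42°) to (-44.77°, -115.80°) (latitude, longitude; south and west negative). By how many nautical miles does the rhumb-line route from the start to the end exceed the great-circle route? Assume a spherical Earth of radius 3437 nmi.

Great circle: cos σ = sin φ₁ sin φ₂ + cos φ₁ cos φ₂ cos Δλ,  σ = 1.2817 rad → d_gc = 4405.1 nmi
Rhumb line: Δψ = +0.4613, q = Δφ/Δψ = 0.5978, d_rh = R√(Δφ²+q²Δλ²) = 5822.9 nmi
Excess = 5822.9 − 4405.1 = 1417.8 ≈ 1418 nmi

1418 nmi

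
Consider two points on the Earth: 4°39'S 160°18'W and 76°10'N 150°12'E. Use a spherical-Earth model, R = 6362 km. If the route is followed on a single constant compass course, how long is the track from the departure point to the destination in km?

Rhumb course C = atan2(Δλ, Δψ) with Δψ = ln[tan(π/4+φ₂/2)/tan(π/4+φ₁/2)] = +2.1907, Δλ = -0.8639 → C = 338.48°
d = R·|Δφ| / |cos C| = 6362·1.41052 / 0.93027 = 9646 km

9646 km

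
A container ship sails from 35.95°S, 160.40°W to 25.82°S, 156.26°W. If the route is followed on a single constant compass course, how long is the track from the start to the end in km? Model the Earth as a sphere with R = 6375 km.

Δψ = ln[tan(π/4+φ₂/2)/tan(π/4+φ₁/2)] = +0.2065;  Δφ = +0.1768 rad,  Δλ = +0.0723 rad
q = Δφ/Δψ = 0.8563
d = R·√(Δφ² + q²Δλ²) = 6375·0.18732 = 1194 km

1194 km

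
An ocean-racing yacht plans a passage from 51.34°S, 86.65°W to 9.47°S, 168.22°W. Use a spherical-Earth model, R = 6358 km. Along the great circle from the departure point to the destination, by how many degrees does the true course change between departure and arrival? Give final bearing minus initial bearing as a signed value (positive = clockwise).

At departure: θ₁ = atan2(sin Δλ cos φ₂, cos φ₁ sin φ₂ − sin φ₁ cos φ₂ cos Δλ) = 270.60°
At arrival: θ₂ = atan2(sin Δλ cos φ₁, −cos φ₂ sin φ₁ + sin φ₂ cos φ₁ cos Δλ) = 320.71°
Δθ = θ₂ − θ₁ = +50.1°

+50.1°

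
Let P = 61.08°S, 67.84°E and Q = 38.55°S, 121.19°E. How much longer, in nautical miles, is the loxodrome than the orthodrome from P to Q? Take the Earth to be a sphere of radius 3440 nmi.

53 nmi

Great circle: cos σ = sin φ₁ sin φ₂ + cos φ₁ cos φ₂ cos Δλ,  σ = 0.6900 rad → d_gc = 2373.6 nmi
Rhumb line: Δψ = +0.6251, q = Δφ/Δψ = 0.6291, d_rh = R√(Δφ²+q²Δλ²) = 2426.9 nmi
Excess = 2426.9 − 2373.6 = 53.3 ≈ 53 nmi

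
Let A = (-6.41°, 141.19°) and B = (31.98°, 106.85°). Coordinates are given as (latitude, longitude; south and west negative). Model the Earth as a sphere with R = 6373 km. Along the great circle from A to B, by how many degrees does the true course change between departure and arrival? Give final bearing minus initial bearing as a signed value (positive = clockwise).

-8.3°

Initial bearing θ₁ = atan2(sin Δλ cos φ₂, cos φ₁ sin φ₂ − sin φ₁ cos φ₂ cos Δλ) = 321.64°
Final bearing θ₂ = (initial bearing from the destination back to the start) + 180° = 313.36°
Δθ = θ₂ − θ₁ = -8.3°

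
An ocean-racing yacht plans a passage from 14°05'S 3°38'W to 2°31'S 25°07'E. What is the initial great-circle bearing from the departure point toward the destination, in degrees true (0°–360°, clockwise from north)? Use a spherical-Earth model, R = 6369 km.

θ = atan2( sin Δλ·cos φ₂ ,  cos φ₁ sin φ₂ − sin φ₁ cos φ₂ cos Δλ )
  = atan2(+0.4805, +0.1705) = 70.46°

70.5°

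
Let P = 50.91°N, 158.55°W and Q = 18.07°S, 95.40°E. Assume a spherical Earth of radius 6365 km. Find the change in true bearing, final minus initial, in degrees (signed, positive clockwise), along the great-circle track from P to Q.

-49.0°

At departure: θ₁ = atan2(sin Δλ cos φ₂, cos φ₁ sin φ₂ − sin φ₁ cos φ₂ cos Δλ) = 270.53°
At arrival: θ₂ = atan2(sin Δλ cos φ₁, −cos φ₂ sin φ₁ + sin φ₂ cos φ₁ cos Δλ) = 221.55°
Δθ = θ₂ − θ₁ = -49.0°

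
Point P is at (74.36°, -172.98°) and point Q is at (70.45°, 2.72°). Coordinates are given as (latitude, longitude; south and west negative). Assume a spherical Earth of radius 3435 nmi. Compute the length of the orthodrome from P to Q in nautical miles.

2108 nmi

Haversine: a = sin²(Δφ/2)+cos φ₁ cos φ₂ sin²(Δλ/2) = 0.09125;  σ = 2·atan2(√a,√(1−a))
σ = 35.165° → d = Rσ = 3435·0.61374 = 2108 nmi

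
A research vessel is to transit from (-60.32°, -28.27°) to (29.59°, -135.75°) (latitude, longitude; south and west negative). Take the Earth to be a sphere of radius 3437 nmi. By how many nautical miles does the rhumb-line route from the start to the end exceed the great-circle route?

Great circle: cos σ = sin φ₁ sin φ₂ + cos φ₁ cos φ₂ cos Δλ,  σ = 2.1632 rad → d_gc = 7434.9 nmi
Rhumb line: Δψ = +1.8692, q = Δφ/Δψ = 0.8395, d_rh = R√(Δφ²+q²Δλ²) = 7641.0 nmi
Excess = 7641.0 − 7434.9 = 206.1 ≈ 206 nmi

206 nmi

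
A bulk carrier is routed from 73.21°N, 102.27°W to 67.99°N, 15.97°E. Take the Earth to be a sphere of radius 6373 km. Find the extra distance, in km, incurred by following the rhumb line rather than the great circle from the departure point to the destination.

Great circle: cos σ = sin φ₁ sin φ₂ + cos φ₁ cos φ₂ cos Δλ,  σ = 0.5802 rad → d_gc = 3697.4 km
Rhumb line: Δψ = -0.2759, q = Δφ/Δψ = 0.3302, d_rh = R√(Δφ²+q²Δλ²) = 4381.2 km
Excess = 4381.2 − 3697.4 = 683.8 ≈ 684 km

684 km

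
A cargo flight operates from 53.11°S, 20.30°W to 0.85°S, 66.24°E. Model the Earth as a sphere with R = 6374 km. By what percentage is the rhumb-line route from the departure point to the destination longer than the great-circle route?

Great circle: σ = 1.5227 rad → d_gc = Rσ = 9705.6 km
Rhumb: Δφ = +0.9121, Δλ = +1.5104, Δψ = +1.0832, q = Δφ/Δψ = 0.8421 → d_rh = R√(Δφ²+q²Δλ²) = 9976.0 km
Excess = (9976.0 − 9705.6) / 9705.6 = 270.4 / 9705.6 = 2.79% ≈ 2.8%

2.8%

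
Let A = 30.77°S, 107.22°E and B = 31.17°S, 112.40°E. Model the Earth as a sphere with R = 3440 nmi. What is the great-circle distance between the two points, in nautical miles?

268 nmi

cos σ = sin φ₁ sin φ₂ + cos φ₁ cos φ₂ cos Δλ
      = sin(-30.77°)sin(-31.17°) + cos(-30.77°)cos(-31.17°)cos(5.18°) = 0.9970
σ = 4.459° → d = Rσ = 3440·0.07783 = 268 nmi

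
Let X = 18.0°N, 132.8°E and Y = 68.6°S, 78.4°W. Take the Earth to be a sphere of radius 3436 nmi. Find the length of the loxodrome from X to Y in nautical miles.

Δψ = ln[tan(π/4+φ₂/2)/tan(π/4+φ₁/2)] = -1.9857;  Δφ = -1.5115 rad,  Δλ = +2.5970 rad
q = Δφ/Δψ = 0.7612
d = R·√(Δφ² + q²Δλ²) = 3436·2.48840 = 8550 nmi

8550 nmi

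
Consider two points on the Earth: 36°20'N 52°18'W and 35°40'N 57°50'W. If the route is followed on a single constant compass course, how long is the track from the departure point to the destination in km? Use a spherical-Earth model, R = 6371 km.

503 km

Rhumb course C = atan2(Δλ, Δψ) with Δψ = ln[tan(π/4+φ₂/2)/tan(π/4+φ₁/2)] = -0.0144, Δλ = -0.0966 → C = 261.53°
d = R·|Δφ| / |cos C| = 6371·0.01164 / 0.14730 = 503 km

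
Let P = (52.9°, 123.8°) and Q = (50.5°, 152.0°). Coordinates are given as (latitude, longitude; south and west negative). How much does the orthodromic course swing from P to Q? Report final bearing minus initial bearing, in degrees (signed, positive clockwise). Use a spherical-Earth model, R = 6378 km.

+22.3°

At departure: θ₁ = atan2(sin Δλ cos φ₂, cos φ₁ sin φ₂ − sin φ₁ cos φ₂ cos Δλ) = 86.51°
At arrival: θ₂ = atan2(sin Δλ cos φ₁, −cos φ₂ sin φ₁ + sin φ₂ cos φ₁ cos Δλ) = 108.82°
Δθ = θ₂ − θ₁ = +22.3°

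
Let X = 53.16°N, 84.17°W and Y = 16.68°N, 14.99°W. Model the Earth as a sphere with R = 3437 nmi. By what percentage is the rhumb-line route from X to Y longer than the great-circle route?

Great circle: σ = 1.1220 rad → d_gc = Rσ = 3856.4 nmi
Rhumb: Δφ = -0.6367, Δλ = +1.2074, Δψ = -0.8042, q = Δφ/Δψ = 0.7918 → d_rh = R√(Δφ²+q²Δλ²) = 3947.7 nmi
Excess = (3947.7 − 3856.4) / 3856.4 = 91.3 / 3856.4 = 2.37% ≈ 2.4%

2.4%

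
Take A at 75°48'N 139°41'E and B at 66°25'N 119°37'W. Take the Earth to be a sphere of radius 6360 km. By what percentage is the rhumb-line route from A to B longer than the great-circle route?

12.8%

Great circle: σ = 0.5151 rad → d_gc = Rσ = 3275.9 km
Rhumb: Δφ = -0.1638, Δλ = +1.7575, Δψ = -0.5164, q = Δφ/Δψ = 0.3171 → d_rh = R√(Δφ²+q²Δλ²) = 3694.7 km
Excess = (3694.7 − 3275.9) / 3275.9 = 418.8 / 3275.9 = 12.78% ≈ 12.8%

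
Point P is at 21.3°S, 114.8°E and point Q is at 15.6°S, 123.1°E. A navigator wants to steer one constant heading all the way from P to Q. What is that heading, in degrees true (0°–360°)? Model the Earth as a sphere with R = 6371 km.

54.1°

Δψ = ln[tan(π/4+φ₂/2)/tan(π/4+φ₁/2)] = +0.1049
Δλ = +0.1449 rad (taken the short way round)
course = atan2(Δλ, Δψ) = 54.08°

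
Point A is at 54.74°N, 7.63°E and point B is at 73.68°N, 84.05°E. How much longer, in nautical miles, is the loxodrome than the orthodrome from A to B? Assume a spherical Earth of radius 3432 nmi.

133 nmi

Great circle: cos σ = sin φ₁ sin φ₂ + cos φ₁ cos φ₂ cos Δλ,  σ = 0.6064 rad → d_gc = 2081.0 nmi
Rhumb line: Δψ = +0.7958, q = Δφ/Δψ = 0.4154, d_rh = R√(Δφ²+q²Δλ²) = 2214.1 nmi
Excess = 2214.1 − 2081.0 = 133.1 ≈ 133 nmi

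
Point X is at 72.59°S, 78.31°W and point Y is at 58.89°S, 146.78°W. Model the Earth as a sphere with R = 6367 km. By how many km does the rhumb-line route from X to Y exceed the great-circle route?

Great circle: cos σ = sin φ₁ sin φ₂ + cos φ₁ cos φ₂ cos Δλ,  σ = 0.5081 rad → d_gc = 3234.8 km
Rhumb line: Δψ = +0.5977, q = Δφ/Δψ = 0.4000, d_rh = R√(Δφ²+q²Δλ²) = 3403.2 km
Excess = 3403.2 − 3234.8 = 168.4 ≈ 168 km

168 km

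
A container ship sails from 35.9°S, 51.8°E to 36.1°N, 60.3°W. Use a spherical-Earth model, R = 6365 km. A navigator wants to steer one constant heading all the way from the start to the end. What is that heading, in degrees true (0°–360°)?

304.6°

Δψ = ln[tan(π/4+φ₂/2)/tan(π/4+φ₁/2)] = +1.3486
Δλ = -1.9565 rad (taken the short way round)
course = atan2(Δλ, Δψ) = 304.58°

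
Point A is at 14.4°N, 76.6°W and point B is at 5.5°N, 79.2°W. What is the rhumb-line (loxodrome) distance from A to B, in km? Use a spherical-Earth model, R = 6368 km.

1029 km

Δψ = ln[tan(π/4+φ₂/2)/tan(π/4+φ₁/2)] = -0.1579;  Δφ = -0.1553 rad,  Δλ = -0.0454 rad
q = Δφ/Δψ = 0.9839
d = R·√(Δφ² + q²Δλ²) = 6368·0.16162 = 1029 km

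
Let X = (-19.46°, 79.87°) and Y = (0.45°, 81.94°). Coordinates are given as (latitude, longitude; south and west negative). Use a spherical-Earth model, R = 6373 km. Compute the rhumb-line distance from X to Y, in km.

2226 km

Rhumb course C = atan2(Δλ, Δψ) with Δψ = ln[tan(π/4+φ₂/2)/tan(π/4+φ₁/2)] = +0.3542, Δλ = +0.0361 → C = 5.82°
d = R·|Δφ| / |cos C| = 6373·0.34750 / 0.99484 = 2226 km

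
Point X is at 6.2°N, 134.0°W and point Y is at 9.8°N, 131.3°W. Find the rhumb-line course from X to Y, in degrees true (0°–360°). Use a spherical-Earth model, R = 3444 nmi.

Meridional parts: M(φ₁)=+0.1084, M(φ₂)=+0.1719 → ΔM = +0.0635;  Δλ = +0.0471 rad
tan C = Δλ / ΔM = +0.7426 → C = 36.60°

36.6°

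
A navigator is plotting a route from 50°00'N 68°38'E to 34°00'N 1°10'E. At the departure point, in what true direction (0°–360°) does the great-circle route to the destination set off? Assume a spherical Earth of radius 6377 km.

N = sin Δλ·cos φ₂ = -0.7657;  D = cos φ₁ sin φ₂ − sin φ₁ cos φ₂ cos Δλ = +0.1161
initial course = atan2(N, D) = 278.62°

278.6°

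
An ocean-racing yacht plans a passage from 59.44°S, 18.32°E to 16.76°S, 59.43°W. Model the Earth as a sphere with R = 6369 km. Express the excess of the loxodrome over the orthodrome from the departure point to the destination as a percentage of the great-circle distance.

3.6%

Great circle: σ = 1.2115 rad → d_gc = Rσ = 7716.1 km
Rhumb: Δφ = +0.7449, Δλ = -1.3570, Δψ = +1.0008, q = Δφ/Δψ = 0.7443 → d_rh = R√(Δφ²+q²Δλ²) = 7993.2 km
Excess = (7993.2 − 7716.1) / 7716.1 = 277.1 / 7716.1 = 3.59% ≈ 3.6%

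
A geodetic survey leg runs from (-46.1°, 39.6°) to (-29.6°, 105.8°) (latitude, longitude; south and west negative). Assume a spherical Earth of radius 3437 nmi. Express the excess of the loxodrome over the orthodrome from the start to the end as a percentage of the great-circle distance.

2.3%

Great circle: σ = 0.9283 rad → d_gc = Rσ = 3190.5 nmi
Rhumb: Δφ = +0.2880, Δλ = +1.1554, Δψ = +0.3675, q = Δφ/Δψ = 0.7836 → d_rh = R√(Δφ²+q²Δλ²) = 3265.2 nmi
Excess = (3265.2 − 3190.5) / 3190.5 = 74.7 / 3190.5 = 2.34% ≈ 2.3%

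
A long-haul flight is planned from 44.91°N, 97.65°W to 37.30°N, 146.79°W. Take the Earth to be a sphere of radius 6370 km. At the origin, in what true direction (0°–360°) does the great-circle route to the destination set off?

275.9°

θ = atan2( sin Δλ·cos φ₂ ,  cos φ₁ sin φ₂ − sin φ₁ cos φ₂ cos Δλ )
  = atan2(-0.6016, +0.0618) = 275.86°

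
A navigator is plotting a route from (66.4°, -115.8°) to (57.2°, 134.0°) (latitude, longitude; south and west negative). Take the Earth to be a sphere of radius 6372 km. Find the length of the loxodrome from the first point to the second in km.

5832 km

Δψ = ln[tan(π/4+φ₂/2)/tan(π/4+φ₁/2)] = -0.3427;  Δφ = -0.1606 rad,  Δλ = -1.9234 rad
q = Δφ/Δψ = 0.4685
d = R·√(Δφ² + q²Δλ²) = 6372·0.91525 = 5832 km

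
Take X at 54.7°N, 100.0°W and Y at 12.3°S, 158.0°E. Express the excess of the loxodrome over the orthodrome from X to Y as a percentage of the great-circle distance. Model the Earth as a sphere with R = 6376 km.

3.1%

Great circle: σ = 1.8663 rad → d_gc = Rσ = 11899.7 km
Rhumb: Δφ = -1.1694, Δλ = -1.7802, Δψ = -1.3615, q = Δφ/Δψ = 0.8589 → d_rh = R√(Δφ²+q²Δλ²) = 12273.4 km
Excess = (12273.4 − 11899.7) / 11899.7 = 373.7 / 11899.7 = 3.14% ≈ 3.1%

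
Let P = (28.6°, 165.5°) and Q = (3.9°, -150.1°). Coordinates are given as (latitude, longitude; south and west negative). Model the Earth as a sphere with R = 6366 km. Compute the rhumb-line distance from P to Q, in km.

5436 km

Rhumb course C = atan2(Δλ, Δψ) with Δψ = ln[tan(π/4+φ₂/2)/tan(π/4+φ₁/2)] = -0.4532, Δλ = +0.7749 → C = 120.32°
d = R·|Δφ| / |cos C| = 6366·0.43110 / 0.50481 = 5436 km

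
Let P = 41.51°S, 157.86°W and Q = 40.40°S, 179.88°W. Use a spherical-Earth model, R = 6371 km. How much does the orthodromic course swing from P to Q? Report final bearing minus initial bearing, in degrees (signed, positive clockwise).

At departure: θ₁ = atan2(sin Δλ cos φ₂, cos φ₁ sin φ₂ − sin φ₁ cos φ₂ cos Δλ) = 266.50°
At arrival: θ₂ = atan2(sin Δλ cos φ₁, −cos φ₂ sin φ₁ + sin φ₂ cos φ₁ cos Δλ) = 281.04°
Δθ = θ₂ − θ₁ = +14.5°

+14.5°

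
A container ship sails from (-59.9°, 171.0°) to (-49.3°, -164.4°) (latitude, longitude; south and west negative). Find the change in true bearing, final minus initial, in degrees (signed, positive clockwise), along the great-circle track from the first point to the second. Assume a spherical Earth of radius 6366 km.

-20.2°

At departure: θ₁ = atan2(sin Δλ cos φ₂, cos φ₁ sin φ₂ − sin φ₁ cos φ₂ cos Δλ) = 63.94°
At arrival: θ₂ = atan2(sin Δλ cos φ₁, −cos φ₂ sin φ₁ + sin φ₂ cos φ₁ cos Δλ) = 43.70°
Δθ = θ₂ − θ₁ = -20.2°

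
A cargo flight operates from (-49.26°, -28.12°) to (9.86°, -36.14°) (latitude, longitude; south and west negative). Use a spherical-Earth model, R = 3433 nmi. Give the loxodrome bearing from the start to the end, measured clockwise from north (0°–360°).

353.1°

Δψ = ln[tan(π/4+φ₂/2)/tan(π/4+φ₁/2)] = +1.1637
Δλ = -0.1400 rad (taken the short way round)
course = atan2(Δλ, Δψ) = 353.14°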